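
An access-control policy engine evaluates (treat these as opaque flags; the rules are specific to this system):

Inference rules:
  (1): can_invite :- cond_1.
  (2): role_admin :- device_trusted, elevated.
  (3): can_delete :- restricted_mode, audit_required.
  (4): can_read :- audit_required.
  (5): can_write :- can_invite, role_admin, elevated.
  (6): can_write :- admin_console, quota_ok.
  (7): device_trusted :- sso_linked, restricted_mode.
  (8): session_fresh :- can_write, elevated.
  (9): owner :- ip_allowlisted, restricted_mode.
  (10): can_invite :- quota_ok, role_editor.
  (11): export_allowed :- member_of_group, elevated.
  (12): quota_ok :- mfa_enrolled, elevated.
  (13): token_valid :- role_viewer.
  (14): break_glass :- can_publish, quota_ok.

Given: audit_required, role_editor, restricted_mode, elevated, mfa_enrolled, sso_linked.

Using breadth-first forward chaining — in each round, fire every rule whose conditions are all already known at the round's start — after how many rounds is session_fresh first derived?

[1] (3) [can_delete :- restricted_mode, audit_required.]; (4) [can_read :- audit_required.]; (7) [device_trusted :- sso_linked, restricted_mode.]; (12) [quota_ok :- mfa_enrolled, elevated.]. ⇒ new: can_delete, can_read, device_trusted, quota_ok.
[2] (2) [role_admin :- device_trusted, elevated.]; (10) [can_invite :- quota_ok, role_editor.]. ⇒ new: role_admin, can_invite.
[3] (5) [can_write :- can_invite, role_admin, elevated.]. ⇒ new: can_write.
[4] (8) [session_fresh :- can_write, elevated.]. ⇒ new: session_fresh.
session_fresh first appears in round 4.

4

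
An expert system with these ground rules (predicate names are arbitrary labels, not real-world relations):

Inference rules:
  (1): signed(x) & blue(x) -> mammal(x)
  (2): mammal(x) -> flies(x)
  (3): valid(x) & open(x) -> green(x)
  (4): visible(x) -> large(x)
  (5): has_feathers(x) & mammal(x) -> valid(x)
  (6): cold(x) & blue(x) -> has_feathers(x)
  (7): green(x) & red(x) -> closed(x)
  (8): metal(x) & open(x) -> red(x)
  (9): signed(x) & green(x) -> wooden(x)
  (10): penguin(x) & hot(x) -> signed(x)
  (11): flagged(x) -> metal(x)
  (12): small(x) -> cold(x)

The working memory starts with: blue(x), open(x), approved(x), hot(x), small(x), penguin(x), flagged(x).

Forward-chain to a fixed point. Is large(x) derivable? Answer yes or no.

[1] (10) [penguin(x) & hot(x) -> signed(x)]; (11) [flagged(x) -> metal(x)]; (12) [small(x) -> cold(x)]. ⇒ new: signed(x), metal(x), cold(x).
[2] (1) [signed(x) & blue(x) -> mammal(x)]; (6) [cold(x) & blue(x) -> has_feathers(x)]; (8) [metal(x) & open(x) -> red(x)]. ⇒ new: mammal(x), has_feathers(x), red(x).
[3] (2) [mammal(x) -> flies(x)]; (5) [has_feathers(x) & mammal(x) -> valid(x)]. ⇒ new: flies(x), valid(x).
[4] (3) [valid(x) & open(x) -> green(x)]. ⇒ new: green(x).
[5] (7) [green(x) & red(x) -> closed(x)]; (9) [signed(x) & green(x) -> wooden(x)]. ⇒ new: closed(x), wooden(x).
Fixed point reached. large(x) is concluded only by (4); (4) needs visible(x) (never derived).

no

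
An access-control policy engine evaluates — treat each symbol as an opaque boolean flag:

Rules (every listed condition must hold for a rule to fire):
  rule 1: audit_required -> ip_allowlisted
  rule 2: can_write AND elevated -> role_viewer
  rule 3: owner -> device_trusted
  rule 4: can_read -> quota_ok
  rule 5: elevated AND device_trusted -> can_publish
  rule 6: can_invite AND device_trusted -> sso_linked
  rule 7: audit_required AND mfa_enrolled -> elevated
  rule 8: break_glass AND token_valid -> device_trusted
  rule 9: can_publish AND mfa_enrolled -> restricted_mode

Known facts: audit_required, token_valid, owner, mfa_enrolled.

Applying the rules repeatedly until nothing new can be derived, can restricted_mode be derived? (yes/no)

yes

[1] rule 1 [audit_required -> ip_allowlisted]; rule 3 [owner -> device_trusted]; rule 7 [audit_required AND mfa_enrolled -> elevated]. ⇒ new: ip_allowlisted, device_trusted, elevated.
[2] rule 5 [elevated AND device_trusted -> can_publish]. ⇒ new: can_publish.
[3] rule 9 [can_publish AND mfa_enrolled -> restricted_mode]. ⇒ new: restricted_mode.
restricted_mode appears in round 3, so it is derivable.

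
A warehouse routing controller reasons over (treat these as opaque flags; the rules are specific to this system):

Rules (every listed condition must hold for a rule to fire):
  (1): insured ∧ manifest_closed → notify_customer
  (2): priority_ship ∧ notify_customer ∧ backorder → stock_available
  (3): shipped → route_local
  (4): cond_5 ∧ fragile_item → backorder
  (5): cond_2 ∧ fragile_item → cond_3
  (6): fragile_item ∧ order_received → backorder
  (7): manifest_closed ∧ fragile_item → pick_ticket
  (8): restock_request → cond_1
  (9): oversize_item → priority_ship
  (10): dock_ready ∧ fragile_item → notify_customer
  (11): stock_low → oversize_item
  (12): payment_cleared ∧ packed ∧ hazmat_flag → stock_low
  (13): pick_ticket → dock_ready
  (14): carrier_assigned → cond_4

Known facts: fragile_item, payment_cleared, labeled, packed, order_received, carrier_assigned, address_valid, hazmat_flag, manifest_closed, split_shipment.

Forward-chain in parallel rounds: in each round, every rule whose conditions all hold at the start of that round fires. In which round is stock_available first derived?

4

Round 1 — (6), (7), (12), (14), derive backorder, pick_ticket, stock_low, cond_4.
Round 2 — (11), (13), derive oversize_item, dock_ready.
Round 3 — (9), (10), derive priority_ship, notify_customer.
Round 4 — (2), derive stock_available.
stock_available first appears in round 4.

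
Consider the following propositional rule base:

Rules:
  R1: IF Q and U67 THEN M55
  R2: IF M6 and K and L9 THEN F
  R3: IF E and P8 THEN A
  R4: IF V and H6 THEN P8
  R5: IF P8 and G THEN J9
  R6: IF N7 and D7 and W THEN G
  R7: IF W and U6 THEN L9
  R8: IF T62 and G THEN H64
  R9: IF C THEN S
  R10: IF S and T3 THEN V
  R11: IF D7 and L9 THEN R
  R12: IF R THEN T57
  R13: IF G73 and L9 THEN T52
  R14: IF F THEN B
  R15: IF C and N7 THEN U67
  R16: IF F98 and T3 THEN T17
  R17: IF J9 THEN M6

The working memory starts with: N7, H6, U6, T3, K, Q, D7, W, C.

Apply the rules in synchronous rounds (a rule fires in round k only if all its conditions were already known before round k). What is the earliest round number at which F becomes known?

6

Round 1: R6 [IF N7 and D7 and W THEN G]; R7 [IF W and U6 THEN L9]; R9 [IF C THEN S]; R15 [IF C and N7 THEN U67]. Adds G, L9, S, U67.
Round 2: R1 [IF Q and U67 THEN M55]; R10 [IF S and T3 THEN V]; R11 [IF D7 and L9 THEN R]. Adds M55, V, R.
Round 3: R4 [IF V and H6 THEN P8]; R12 [IF R THEN T57]. Adds P8, T57.
Round 4: R5 [IF P8 and G THEN J9]. Adds J9.
Round 5: R17 [IF J9 THEN M6]. Adds M6.
Round 6: R2 [IF M6 and K and L9 THEN F]. Adds F.
F first appears in round 6.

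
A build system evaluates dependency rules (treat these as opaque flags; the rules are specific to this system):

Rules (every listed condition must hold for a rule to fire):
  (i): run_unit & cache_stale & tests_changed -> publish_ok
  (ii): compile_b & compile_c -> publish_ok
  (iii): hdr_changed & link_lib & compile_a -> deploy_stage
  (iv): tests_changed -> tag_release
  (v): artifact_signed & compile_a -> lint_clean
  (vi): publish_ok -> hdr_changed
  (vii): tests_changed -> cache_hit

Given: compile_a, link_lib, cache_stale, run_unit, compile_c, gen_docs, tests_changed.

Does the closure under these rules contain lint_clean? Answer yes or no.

no

Round 1: (i) [run_unit & cache_stale & tests_changed -> publish_ok]; (iv) [tests_changed -> tag_release]; (vii) [tests_changed -> cache_hit]. Adds publish_ok, tag_release, cache_hit.
Round 2: (vi) [publish_ok -> hdr_changed]. Adds hdr_changed.
Round 3: (iii) [hdr_changed & link_lib & compile_a -> deploy_stage]. Adds deploy_stage.
Fixed point reached. lint_clean is concluded only by (v); (v) needs artifact_signed (never derived).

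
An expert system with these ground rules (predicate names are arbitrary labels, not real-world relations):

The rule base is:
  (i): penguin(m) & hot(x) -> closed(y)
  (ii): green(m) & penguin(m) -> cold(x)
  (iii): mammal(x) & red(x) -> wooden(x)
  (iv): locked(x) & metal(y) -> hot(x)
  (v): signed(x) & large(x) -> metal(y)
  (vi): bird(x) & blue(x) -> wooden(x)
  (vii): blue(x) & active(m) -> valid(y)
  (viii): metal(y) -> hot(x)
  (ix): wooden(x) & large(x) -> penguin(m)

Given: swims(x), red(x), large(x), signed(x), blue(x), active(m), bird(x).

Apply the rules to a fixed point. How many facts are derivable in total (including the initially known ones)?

13

Round 1 — (v), (vi), (vii), derive metal(y), wooden(x), valid(y).
Round 2 — (viii), (ix), derive hot(x), penguin(m).
Round 3 — (i), derive closed(y).
Closure: {active(m), bird(x), blue(x), closed(y), hot(x), large(x), metal(y), penguin(m), red(x), signed(x), swims(x), valid(y), wooden(x)} — 13 facts.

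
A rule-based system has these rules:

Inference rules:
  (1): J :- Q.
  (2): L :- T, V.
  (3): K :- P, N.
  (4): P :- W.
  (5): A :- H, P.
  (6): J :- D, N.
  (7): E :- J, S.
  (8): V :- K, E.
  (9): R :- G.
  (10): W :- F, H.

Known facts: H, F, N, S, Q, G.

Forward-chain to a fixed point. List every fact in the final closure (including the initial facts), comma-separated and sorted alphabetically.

Round 1 — (1), (9), (10), derive J, R, W.
Round 2 — (4), (7), derive P, E.
Round 3 — (3), (5), derive K, A.
Round 4 — (8), derive V.

A, E, F, G, H, J, K, N, P, Q, R, S, V, W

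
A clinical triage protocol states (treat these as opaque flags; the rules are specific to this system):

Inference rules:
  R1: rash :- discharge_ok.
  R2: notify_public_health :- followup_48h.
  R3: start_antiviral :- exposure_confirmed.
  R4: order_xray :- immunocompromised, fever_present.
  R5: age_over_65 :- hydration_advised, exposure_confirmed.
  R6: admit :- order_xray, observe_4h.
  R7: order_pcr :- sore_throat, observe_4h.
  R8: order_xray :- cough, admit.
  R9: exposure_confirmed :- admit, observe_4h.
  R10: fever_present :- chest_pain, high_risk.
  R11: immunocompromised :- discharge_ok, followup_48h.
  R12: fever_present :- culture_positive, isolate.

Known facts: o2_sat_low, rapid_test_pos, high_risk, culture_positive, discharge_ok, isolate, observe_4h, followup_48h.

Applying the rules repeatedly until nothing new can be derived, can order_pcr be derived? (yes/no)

no

Round 1: R1 [rash :- discharge_ok.]; R2 [notify_public_health :- followup_48h.]; R11 [immunocompromised :- discharge_ok, followup_48h.]; R12 [fever_present :- culture_positive, isolate.]. New: rash, notify_public_health, immunocompromised, fever_present.
Round 2: R4 [order_xray :- immunocompromised, fever_present.]. New: order_xray.
Round 3: R6 [admit :- order_xray, observe_4h.]. New: admit.
Round 4: R9 [exposure_confirmed :- admit, observe_4h.]. New: exposure_confirmed.
Round 5: R3 [start_antiviral :- exposure_confirmed.]. New: start_antiviral.
Fixed point reached. order_pcr is concluded only by R7; R7 needs sore_throat (never derived).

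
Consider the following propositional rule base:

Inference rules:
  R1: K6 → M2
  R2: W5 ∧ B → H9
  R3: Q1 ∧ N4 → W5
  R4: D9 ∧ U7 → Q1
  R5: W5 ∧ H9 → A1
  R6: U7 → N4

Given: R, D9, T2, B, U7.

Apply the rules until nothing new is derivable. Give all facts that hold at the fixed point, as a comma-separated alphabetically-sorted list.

Round 1: R4 [D9 ∧ U7 → Q1]; R6 [U7 → N4]. New: Q1, N4.
Round 2: R3 [Q1 ∧ N4 → W5]. New: W5.
Round 3: R2 [W5 ∧ B → H9]. New: H9.
Round 4: R5 [W5 ∧ H9 → A1]. New: A1.

A1, B, D9, H9, N4, Q1, R, T2, U7, W5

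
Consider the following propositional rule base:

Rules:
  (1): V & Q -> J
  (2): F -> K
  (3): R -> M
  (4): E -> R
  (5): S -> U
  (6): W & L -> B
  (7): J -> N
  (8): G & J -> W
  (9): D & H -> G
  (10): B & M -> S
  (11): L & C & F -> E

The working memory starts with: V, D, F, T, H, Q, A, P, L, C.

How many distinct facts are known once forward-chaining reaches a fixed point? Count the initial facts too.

[1] (1) [V & Q -> J]; (2) [F -> K]; (9) [D & H -> G]; (11) [L & C & F -> E]. ⇒ new: J, K, G, E.
[2] (4) [E -> R]; (7) [J -> N]; (8) [G & J -> W]. ⇒ new: R, N, W.
[3] (3) [R -> M]; (6) [W & L -> B]. ⇒ new: M, B.
[4] (10) [B & M -> S]. ⇒ new: S.
[5] (5) [S -> U]. ⇒ new: U.
Closure: {A, B, C, D, E, F, G, H, J, K, L, M, N, P, Q, R, S, T, U, V, W} — 21 facts.

21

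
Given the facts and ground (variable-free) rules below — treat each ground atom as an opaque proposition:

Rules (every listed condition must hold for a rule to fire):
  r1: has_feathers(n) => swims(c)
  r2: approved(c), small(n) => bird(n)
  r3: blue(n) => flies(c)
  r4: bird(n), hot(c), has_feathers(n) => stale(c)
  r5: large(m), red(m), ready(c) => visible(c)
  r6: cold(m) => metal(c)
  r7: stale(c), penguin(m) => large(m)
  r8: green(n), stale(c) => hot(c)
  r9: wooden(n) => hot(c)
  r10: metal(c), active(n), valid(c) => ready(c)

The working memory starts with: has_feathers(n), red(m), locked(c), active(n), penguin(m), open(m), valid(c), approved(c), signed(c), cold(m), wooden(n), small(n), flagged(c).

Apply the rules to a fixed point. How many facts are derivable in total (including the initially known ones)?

Round 1: r1 [has_feathers(n) => swims(c)]; r2 [approved(c), small(n) => bird(n)]; r6 [cold(m) => metal(c)]; r9 [wooden(n) => hot(c)]. New: swims(c), bird(n), metal(c), hot(c).
Round 2: r4 [bird(n), hot(c), has_feathers(n) => stale(c)]; r10 [metal(c), active(n), valid(c) => ready(c)]. New: stale(c), ready(c).
Round 3: r7 [stale(c), penguin(m) => large(m)]. New: large(m).
Round 4: r5 [large(m), red(m), ready(c) => visible(c)]. New: visible(c).
Closure: {active(n), approved(c), bird(n), cold(m), flagged(c), has_feathers(n), hot(c), large(m), locked(c), metal(c), open(m), penguin(m), ready(c), red(m), signed(c), small(n), stale(c), swims(c), valid(c), visible(c), wooden(n)} — 21 facts.

21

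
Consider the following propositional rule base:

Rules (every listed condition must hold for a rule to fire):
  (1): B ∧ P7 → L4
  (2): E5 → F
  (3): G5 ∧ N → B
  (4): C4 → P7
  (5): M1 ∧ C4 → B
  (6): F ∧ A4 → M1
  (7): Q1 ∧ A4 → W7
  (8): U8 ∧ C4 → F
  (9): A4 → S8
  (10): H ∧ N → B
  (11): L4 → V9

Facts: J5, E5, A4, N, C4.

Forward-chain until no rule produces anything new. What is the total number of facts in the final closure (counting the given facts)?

Round 1: (2) [E5 → F]; (4) [C4 → P7]; (9) [A4 → S8]. Adds F, P7, S8.
Round 2: (6) [F ∧ A4 → M1]. Adds M1.
Round 3: (5) [M1 ∧ C4 → B]. Adds B.
Round 4: (1) [B ∧ P7 → L4]. Adds L4.
Round 5: (11) [L4 → V9]. Adds V9.
Closure: {A4, B, C4, E5, F, J5, L4, M1, N, P7, S8, V9} — 12 facts.

12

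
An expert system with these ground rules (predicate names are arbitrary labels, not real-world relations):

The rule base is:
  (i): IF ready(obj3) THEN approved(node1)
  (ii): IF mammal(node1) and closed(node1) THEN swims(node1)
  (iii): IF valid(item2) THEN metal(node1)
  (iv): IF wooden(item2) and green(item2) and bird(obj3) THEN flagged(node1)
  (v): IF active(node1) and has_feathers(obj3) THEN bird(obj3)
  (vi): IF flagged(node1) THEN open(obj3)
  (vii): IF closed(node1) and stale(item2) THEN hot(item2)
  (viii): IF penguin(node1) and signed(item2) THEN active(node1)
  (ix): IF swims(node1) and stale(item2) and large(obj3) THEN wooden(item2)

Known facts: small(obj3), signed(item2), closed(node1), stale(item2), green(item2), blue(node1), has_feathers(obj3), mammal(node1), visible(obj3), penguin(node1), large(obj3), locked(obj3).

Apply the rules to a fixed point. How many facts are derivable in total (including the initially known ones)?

Round 1 — (ii), (vii), (viii), derive swims(node1), hot(item2), active(node1).
Round 2 — (v), (ix), derive bird(obj3), wooden(item2).
Round 3 — (iv), derive flagged(node1).
Round 4 — (vi), derive open(obj3).
Closure: {active(node1), bird(obj3), blue(node1), closed(node1), flagged(node1), green(item2), has_feathers(obj3), hot(item2), large(obj3), locked(obj3), mammal(node1), open(obj3), penguin(node1), signed(item2), small(obj3), stale(item2), swims(node1), visible(obj3), wooden(item2)} — 19 facts.

19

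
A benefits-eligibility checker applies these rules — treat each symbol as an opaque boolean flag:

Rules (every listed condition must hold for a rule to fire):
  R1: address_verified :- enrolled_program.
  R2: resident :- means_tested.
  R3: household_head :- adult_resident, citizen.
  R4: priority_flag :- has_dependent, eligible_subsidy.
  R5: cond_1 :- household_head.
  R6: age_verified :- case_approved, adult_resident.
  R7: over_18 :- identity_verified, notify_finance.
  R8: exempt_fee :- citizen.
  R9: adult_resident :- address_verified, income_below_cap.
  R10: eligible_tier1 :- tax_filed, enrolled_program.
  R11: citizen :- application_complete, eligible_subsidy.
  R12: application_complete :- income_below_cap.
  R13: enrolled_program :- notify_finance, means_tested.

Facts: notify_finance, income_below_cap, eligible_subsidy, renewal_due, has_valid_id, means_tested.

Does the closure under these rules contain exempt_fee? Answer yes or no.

yes

Round 1: R2 [resident :- means_tested.]; R12 [application_complete :- income_below_cap.]; R13 [enrolled_program :- notify_finance, means_tested.]. New: resident, application_complete, enrolled_program.
Round 2: R1 [address_verified :- enrolled_program.]; R11 [citizen :- application_complete, eligible_subsidy.]. New: address_verified, citizen.
Round 3: R8 [exempt_fee :- citizen.]; R9 [adult_resident :- address_verified, income_below_cap.]. New: exempt_fee, adult_resident.
Round 4: R3 [household_head :- adult_resident, citizen.]. New: household_head.
Round 5: R5 [cond_1 :- household_head.]. New: cond_1.
exempt_fee appears in round 3, so it is derivable.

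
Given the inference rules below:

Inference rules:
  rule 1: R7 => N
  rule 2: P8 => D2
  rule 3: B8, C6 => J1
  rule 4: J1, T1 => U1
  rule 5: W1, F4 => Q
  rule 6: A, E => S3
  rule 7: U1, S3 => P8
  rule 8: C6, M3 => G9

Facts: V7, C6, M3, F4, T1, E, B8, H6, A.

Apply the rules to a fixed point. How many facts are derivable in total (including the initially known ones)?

Round 1: rule 3 [B8, C6 => J1]; rule 6 [A, E => S3]; rule 8 [C6, M3 => G9]. New: J1, S3, G9.
Round 2: rule 4 [J1, T1 => U1]. New: U1.
Round 3: rule 7 [U1, S3 => P8]. New: P8.
Round 4: rule 2 [P8 => D2]. New: D2.
Closure: {A, B8, C6, D2, E, F4, G9, H6, J1, M3, P8, S3, T1, U1, V7} — 15 facts.

15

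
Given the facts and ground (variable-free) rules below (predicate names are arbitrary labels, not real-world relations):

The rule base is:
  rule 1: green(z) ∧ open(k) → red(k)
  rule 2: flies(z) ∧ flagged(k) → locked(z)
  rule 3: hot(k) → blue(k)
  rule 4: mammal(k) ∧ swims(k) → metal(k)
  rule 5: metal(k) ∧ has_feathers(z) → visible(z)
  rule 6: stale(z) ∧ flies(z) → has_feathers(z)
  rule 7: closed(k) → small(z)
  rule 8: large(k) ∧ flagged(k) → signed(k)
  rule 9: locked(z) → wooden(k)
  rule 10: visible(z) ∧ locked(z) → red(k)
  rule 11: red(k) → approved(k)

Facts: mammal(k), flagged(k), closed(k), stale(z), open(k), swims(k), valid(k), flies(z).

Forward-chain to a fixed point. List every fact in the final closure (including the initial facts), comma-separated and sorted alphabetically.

approved(k), closed(k), flagged(k), flies(z), has_feathers(z), locked(z), mammal(k), metal(k), open(k), red(k), small(z), stale(z), swims(k), valid(k), visible(z), wooden(k)

Round 1: rule 2 [flies(z) ∧ flagged(k) → locked(z)]; rule 4 [mammal(k) ∧ swims(k) → metal(k)]; rule 6 [stale(z) ∧ flies(z) → has_feathers(z)]; rule 7 [closed(k) → small(z)]. New: locked(z), metal(k), has_feathers(z), small(z).
Round 2: rule 5 [metal(k) ∧ has_feathers(z) → visible(z)]; rule 9 [locked(z) → wooden(k)]. New: visible(z), wooden(k).
Round 3: rule 10 [visible(z) ∧ locked(z) → red(k)]. New: red(k).
Round 4: rule 11 [red(k) → approved(k)]. New: approved(k).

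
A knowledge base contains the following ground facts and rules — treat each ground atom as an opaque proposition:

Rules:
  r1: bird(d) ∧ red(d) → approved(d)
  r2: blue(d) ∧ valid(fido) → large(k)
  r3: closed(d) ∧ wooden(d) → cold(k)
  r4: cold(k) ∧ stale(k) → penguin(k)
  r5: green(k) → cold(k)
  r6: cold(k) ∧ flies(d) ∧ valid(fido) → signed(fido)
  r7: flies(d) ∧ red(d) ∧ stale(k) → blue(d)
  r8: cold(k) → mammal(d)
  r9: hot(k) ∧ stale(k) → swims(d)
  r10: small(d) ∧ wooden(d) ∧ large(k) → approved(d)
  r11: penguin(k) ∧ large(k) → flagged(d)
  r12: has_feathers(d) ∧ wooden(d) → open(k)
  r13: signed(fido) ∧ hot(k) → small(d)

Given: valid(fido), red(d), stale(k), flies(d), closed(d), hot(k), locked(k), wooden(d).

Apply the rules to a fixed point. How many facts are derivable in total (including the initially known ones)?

18

Round 1 — r3, r7, r9, derive cold(k), blue(d), swims(d).
Round 2 — r2, r4, r6, r8, derive large(k), penguin(k), signed(fido), mammal(d).
Round 3 — r11, r13, derive flagged(d), small(d).
Round 4 — r10, derive approved(d).
Closure: {approved(d), blue(d), closed(d), cold(k), flagged(d), flies(d), hot(k), large(k), locked(k), mammal(d), penguin(k), red(d), signed(fido), small(d), stale(k), swims(d), valid(fido), wooden(d)} — 18 facts.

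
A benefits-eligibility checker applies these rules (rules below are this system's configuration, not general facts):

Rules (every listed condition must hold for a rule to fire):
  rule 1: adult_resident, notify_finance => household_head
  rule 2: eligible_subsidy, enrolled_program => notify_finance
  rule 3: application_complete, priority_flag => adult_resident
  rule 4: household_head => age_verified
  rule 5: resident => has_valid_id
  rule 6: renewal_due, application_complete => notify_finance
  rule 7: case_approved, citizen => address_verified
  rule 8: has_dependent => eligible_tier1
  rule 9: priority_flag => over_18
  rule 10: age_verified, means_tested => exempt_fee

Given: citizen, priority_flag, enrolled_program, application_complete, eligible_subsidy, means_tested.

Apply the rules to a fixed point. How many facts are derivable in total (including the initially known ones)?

[1] rule 2 [eligible_subsidy, enrolled_program => notify_finance]; rule 3 [application_complete, priority_flag => adult_resident]; rule 9 [priority_flag => over_18]. ⇒ new: notify_finance, adult_resident, over_18.
[2] rule 1 [adult_resident, notify_finance => household_head]. ⇒ new: household_head.
[3] rule 4 [household_head => age_verified]. ⇒ new: age_verified.
[4] rule 10 [age_verified, means_tested => exempt_fee]. ⇒ new: exempt_fee.
Closure: {adult_resident, age_verified, application_complete, citizen, eligible_subsidy, enrolled_program, exempt_fee, household_head, means_tested, notify_finance, over_18, priority_flag} — 12 facts.

12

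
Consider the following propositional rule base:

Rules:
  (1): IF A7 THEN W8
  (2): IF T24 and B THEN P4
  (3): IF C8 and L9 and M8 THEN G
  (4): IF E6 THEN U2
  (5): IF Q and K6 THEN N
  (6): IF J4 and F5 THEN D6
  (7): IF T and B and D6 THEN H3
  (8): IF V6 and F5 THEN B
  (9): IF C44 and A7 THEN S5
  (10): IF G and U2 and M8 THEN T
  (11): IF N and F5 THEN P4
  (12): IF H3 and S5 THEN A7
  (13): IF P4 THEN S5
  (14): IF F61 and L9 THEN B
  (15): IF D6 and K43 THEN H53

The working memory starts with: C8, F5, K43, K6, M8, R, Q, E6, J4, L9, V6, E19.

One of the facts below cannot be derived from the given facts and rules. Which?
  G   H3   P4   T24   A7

Round 1 — (3), (4), (5), (6), (8), derive G, U2, N, D6, B.
Round 2 — (10), (11), (15), derive T, P4, H53.
Round 3 — (7), (13), derive H3, S5.
Round 4 — (12), derive A7.
Round 5 — (1), derive W8.
Derived: P4 (round 2), H3 (round 3), A7 (round 4), G (round 1). T24 never appears in any round.

T24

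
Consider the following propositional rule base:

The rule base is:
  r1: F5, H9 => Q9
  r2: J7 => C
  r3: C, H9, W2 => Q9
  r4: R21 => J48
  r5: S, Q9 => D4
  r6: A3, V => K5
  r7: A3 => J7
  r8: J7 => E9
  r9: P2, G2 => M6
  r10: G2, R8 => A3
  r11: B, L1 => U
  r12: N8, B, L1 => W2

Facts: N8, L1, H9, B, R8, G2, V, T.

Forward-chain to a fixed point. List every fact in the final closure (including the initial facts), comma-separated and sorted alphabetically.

Round 1 fires r10, r11, r12, giving A3, U, W2.
Round 2 fires r6, r7, giving K5, J7.
Round 3 fires r2, r8, giving C, E9.
Round 4 fires r3, giving Q9.

A3, B, C, E9, G2, H9, J7, K5, L1, N8, Q9, R8, T, U, V, W2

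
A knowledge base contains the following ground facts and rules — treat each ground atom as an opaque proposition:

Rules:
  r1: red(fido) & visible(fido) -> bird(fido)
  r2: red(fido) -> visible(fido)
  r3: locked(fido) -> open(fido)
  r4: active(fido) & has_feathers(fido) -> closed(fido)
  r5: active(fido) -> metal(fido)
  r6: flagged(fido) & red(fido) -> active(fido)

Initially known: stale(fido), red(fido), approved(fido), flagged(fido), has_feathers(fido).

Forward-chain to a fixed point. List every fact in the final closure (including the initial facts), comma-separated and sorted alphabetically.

active(fido), approved(fido), bird(fido), closed(fido), flagged(fido), has_feathers(fido), metal(fido), red(fido), stale(fido), visible(fido)

Round 1: r2 [red(fido) -> visible(fido)]; r6 [flagged(fido) & red(fido) -> active(fido)]. New: visible(fido), active(fido).
Round 2: r1 [red(fido) & visible(fido) -> bird(fido)]; r4 [active(fido) & has_feathers(fido) -> closed(fido)]; r5 [active(fido) -> metal(fido)]. New: bird(fido), closed(fido), metal(fido).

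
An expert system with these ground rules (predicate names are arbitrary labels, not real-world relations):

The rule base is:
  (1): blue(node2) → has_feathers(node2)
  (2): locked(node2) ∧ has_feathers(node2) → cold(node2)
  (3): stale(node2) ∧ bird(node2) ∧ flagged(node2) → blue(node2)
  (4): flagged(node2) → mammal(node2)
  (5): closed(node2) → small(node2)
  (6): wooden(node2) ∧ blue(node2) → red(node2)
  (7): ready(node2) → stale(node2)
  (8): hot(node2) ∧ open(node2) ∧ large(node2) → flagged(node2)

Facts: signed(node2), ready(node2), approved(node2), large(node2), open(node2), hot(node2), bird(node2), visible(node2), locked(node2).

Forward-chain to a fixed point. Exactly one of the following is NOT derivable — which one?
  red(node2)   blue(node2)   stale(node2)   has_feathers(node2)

red(node2)

Round 1: (7) [ready(node2) → stale(node2)]; (8) [hot(node2) ∧ open(node2) ∧ large(node2) → flagged(node2)]. Adds stale(node2), flagged(node2).
Round 2: (3) [stale(node2) ∧ bird(node2) ∧ flagged(node2) → blue(node2)]; (4) [flagged(node2) → mammal(node2)]. Adds blue(node2), mammal(node2).
Round 3: (1) [blue(node2) → has_feathers(node2)]. Adds has_feathers(node2).
Round 4: (2) [locked(node2) ∧ has_feathers(node2) → cold(node2)]. Adds cold(node2).
Derived: stale(node2) (round 1), has_feathers(node2) (round 3), blue(node2) (round 2). red(node2) never appears in any round.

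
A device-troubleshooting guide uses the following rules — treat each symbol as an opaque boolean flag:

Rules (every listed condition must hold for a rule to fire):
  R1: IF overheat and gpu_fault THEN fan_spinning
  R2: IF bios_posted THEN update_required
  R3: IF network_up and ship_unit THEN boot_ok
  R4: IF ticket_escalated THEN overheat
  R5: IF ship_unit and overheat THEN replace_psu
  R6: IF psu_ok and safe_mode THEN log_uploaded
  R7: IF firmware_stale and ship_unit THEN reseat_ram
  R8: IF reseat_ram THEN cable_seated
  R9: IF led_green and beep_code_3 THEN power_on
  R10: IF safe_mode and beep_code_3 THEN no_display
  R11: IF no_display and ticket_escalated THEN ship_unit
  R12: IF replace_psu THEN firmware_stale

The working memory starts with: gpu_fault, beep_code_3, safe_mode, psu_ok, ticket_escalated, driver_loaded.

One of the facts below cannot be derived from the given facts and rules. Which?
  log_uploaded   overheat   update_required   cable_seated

Round 1: R4 [IF ticket_escalated THEN overheat]; R6 [IF psu_ok and safe_mode THEN log_uploaded]; R10 [IF safe_mode and beep_code_3 THEN no_display]. New: overheat, log_uploaded, no_display.
Round 2: R1 [IF overheat and gpu_fault THEN fan_spinning]; R11 [IF no_display and ticket_escalated THEN ship_unit]. New: fan_spinning, ship_unit.
Round 3: R5 [IF ship_unit and overheat THEN replace_psu]. New: replace_psu.
Round 4: R12 [IF replace_psu THEN firmware_stale]. New: firmware_stale.
Round 5: R7 [IF firmware_stale and ship_unit THEN reseat_ram]. New: reseat_ram.
Round 6: R8 [IF reseat_ram THEN cable_seated]. New: cable_seated.
Derived: cable_seated (round 6), log_uploaded (round 1), overheat (round 1). update_required never appears in any round.

update_required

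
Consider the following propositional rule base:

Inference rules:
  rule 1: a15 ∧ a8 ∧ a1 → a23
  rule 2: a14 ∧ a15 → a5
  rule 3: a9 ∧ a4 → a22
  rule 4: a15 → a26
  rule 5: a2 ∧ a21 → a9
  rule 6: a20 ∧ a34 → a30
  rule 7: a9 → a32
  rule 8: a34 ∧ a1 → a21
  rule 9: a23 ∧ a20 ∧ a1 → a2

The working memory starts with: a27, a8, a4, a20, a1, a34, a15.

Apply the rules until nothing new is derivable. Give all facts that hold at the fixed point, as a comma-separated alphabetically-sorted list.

Round 1: rule 1 [a15 ∧ a8 ∧ a1 → a23]; rule 4 [a15 → a26]; rule 6 [a20 ∧ a34 → a30]; rule 8 [a34 ∧ a1 → a21]. New: a23, a26, a30, a21.
Round 2: rule 9 [a23 ∧ a20 ∧ a1 → a2]. New: a2.
Round 3: rule 5 [a2 ∧ a21 → a9]. New: a9.
Round 4: rule 3 [a9 ∧ a4 → a22]; rule 7 [a9 → a32]. New: a22, a32.

a1, a15, a2, a20, a21, a22, a23, a26, a27, a30, a32, a34, a4, a8, a9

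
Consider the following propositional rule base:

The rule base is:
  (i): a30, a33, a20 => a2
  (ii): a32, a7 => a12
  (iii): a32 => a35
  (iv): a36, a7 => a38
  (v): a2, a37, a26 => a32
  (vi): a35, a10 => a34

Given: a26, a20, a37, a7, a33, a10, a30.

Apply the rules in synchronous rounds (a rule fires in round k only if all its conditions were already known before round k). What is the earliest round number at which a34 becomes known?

4

[1] (i) [a30, a33, a20 => a2]. ⇒ new: a2.
[2] (v) [a2, a37, a26 => a32]. ⇒ new: a32.
[3] (ii) [a32, a7 => a12]; (iii) [a32 => a35]. ⇒ new: a12, a35.
[4] (vi) [a35, a10 => a34]. ⇒ new: a34.
a34 first appears in round 4.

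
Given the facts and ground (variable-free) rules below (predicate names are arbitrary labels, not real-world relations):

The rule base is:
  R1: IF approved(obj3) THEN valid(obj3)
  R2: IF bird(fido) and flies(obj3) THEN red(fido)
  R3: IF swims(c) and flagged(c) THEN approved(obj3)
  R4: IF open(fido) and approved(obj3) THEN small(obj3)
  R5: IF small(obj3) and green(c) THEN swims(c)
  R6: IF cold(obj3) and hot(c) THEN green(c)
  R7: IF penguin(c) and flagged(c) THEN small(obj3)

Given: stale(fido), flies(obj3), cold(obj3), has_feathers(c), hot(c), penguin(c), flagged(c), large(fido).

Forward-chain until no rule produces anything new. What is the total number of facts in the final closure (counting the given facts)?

Round 1: R6 [IF cold(obj3) and hot(c) THEN green(c)]; R7 [IF penguin(c) and flagged(c) THEN small(obj3)]. Adds green(c), small(obj3).
Round 2: R5 [IF small(obj3) and green(c) THEN swims(c)]. Adds swims(c).
Round 3: R3 [IF swims(c) and flagged(c) THEN approved(obj3)]. Adds approved(obj3).
Round 4: R1 [IF approved(obj3) THEN valid(obj3)]. Adds valid(obj3).
Closure: {approved(obj3), cold(obj3), flagged(c), flies(obj3), green(c), has_feathers(c), hot(c), large(fido), penguin(c), small(obj3), stale(fido), swims(c), valid(obj3)} — 13 facts.

13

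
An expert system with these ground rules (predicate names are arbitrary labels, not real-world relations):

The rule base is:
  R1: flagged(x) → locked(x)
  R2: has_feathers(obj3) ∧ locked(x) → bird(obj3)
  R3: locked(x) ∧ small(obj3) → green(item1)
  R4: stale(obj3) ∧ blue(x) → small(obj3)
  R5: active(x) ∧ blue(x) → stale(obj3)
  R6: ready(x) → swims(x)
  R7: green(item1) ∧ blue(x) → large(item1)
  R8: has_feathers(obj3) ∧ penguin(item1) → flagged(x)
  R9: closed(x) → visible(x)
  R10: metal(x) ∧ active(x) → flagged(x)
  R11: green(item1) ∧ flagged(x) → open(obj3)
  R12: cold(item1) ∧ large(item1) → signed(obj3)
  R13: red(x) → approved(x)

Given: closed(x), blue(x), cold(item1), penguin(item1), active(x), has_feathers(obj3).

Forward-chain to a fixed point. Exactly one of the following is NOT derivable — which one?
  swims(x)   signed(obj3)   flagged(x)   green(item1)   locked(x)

Round 1 fires R5, R8, R9, giving stale(obj3), flagged(x), visible(x).
Round 2 fires R1, R4, giving locked(x), small(obj3).
Round 3 fires R2, R3, giving bird(obj3), green(item1).
Round 4 fires R7, R11, giving large(item1), open(obj3).
Round 5 fires R12, giving signed(obj3).
Derived: flagged(x) (round 1), green(item1) (round 3), signed(obj3) (round 5), locked(x) (round 2). swims(x) never appears in any round.

swims(x)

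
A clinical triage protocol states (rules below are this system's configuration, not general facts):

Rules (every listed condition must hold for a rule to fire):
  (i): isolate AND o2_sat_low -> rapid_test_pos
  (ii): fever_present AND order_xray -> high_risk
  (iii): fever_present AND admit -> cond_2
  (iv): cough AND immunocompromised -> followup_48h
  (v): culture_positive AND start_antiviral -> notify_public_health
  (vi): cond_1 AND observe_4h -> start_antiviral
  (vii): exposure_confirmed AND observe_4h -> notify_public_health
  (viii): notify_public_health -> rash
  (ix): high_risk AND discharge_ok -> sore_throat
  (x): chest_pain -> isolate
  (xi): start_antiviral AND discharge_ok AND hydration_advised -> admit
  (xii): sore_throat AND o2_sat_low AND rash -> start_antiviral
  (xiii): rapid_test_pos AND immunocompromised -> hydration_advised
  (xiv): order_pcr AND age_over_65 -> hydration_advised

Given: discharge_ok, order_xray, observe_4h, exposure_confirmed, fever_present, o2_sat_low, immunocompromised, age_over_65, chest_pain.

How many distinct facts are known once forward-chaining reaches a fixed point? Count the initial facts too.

Round 1 — (ii), (vii), (x), derive high_risk, notify_public_health, isolate.
Round 2 — (i), (viii), (ix), derive rapid_test_pos, rash, sore_throat.
Round 3 — (xii), (xiii), derive start_antiviral, hydration_advised.
Round 4 — (xi), derive admit.
Round 5 — (iii), derive cond_2.
Closure: {admit, age_over_65, chest_pain, cond_2, discharge_ok, exposure_confirmed, fever_present, high_risk, hydration_advised, immunocompromised, isolate, notify_public_health, o2_sat_low, observe_4h, order_xray, rapid_test_pos, rash, sore_throat, start_antiviral} — 19 facts.

19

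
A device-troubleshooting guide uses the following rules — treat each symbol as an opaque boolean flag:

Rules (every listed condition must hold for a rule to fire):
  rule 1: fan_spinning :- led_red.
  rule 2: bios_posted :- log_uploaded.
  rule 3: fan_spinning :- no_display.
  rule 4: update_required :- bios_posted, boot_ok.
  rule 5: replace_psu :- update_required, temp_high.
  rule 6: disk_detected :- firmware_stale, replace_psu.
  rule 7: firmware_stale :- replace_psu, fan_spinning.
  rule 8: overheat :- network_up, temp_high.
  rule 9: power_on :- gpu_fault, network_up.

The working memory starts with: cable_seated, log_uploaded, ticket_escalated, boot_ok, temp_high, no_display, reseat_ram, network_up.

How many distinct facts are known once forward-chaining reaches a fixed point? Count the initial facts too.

15

Round 1: rule 2 [bios_posted :- log_uploaded.]; rule 3 [fan_spinning :- no_display.]; rule 8 [overheat :- network_up, temp_high.]. New: bios_posted, fan_spinning, overheat.
Round 2: rule 4 [update_required :- bios_posted, boot_ok.]. New: update_required.
Round 3: rule 5 [replace_psu :- update_required, temp_high.]. New: replace_psu.
Round 4: rule 7 [firmware_stale :- replace_psu, fan_spinning.]. New: firmware_stale.
Round 5: rule 6 [disk_detected :- firmware_stale, replace_psu.]. New: disk_detected.
Closure: {bios_posted, boot_ok, cable_seated, disk_detected, fan_spinning, firmware_stale, log_uploaded, network_up, no_display, overheat, replace_psu, reseat_ram, temp_high, ticket_escalated, update_required} — 15 facts.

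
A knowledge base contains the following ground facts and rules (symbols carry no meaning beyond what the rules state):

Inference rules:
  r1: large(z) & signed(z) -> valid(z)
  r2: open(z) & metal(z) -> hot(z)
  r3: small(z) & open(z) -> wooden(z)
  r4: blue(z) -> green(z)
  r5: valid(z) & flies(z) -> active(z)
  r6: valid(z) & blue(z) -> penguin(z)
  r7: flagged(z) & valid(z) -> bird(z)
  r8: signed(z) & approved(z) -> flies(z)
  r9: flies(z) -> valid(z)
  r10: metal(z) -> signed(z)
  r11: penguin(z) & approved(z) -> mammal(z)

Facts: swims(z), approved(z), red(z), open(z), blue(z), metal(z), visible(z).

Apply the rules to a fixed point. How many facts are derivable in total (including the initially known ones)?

15

Round 1 — r2, r4, r10, derive hot(z), green(z), signed(z).
Round 2 — r8, derive flies(z).
Round 3 — r9, derive valid(z).
Round 4 — r5, r6, derive active(z), penguin(z).
Round 5 — r11, derive mammal(z).
Closure: {active(z), approved(z), blue(z), flies(z), green(z), hot(z), mammal(z), metal(z), open(z), penguin(z), red(z), signed(z), swims(z), valid(z), visible(z)} — 15 facts.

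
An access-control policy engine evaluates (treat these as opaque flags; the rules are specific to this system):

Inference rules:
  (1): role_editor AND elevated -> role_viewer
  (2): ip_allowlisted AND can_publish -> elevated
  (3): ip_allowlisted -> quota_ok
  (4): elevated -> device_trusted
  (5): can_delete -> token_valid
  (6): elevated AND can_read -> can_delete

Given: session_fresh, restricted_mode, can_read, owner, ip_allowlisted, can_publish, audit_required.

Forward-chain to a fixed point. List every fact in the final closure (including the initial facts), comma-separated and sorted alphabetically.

audit_required, can_delete, can_publish, can_read, device_trusted, elevated, ip_allowlisted, owner, quota_ok, restricted_mode, session_fresh, token_valid

Round 1: (2) [ip_allowlisted AND can_publish -> elevated]; (3) [ip_allowlisted -> quota_ok]. Adds elevated, quota_ok.
Round 2: (4) [elevated -> device_trusted]; (6) [elevated AND can_read -> can_delete]. Adds device_trusted, can_delete.
Round 3: (5) [can_delete -> token_valid]. Adds token_valid.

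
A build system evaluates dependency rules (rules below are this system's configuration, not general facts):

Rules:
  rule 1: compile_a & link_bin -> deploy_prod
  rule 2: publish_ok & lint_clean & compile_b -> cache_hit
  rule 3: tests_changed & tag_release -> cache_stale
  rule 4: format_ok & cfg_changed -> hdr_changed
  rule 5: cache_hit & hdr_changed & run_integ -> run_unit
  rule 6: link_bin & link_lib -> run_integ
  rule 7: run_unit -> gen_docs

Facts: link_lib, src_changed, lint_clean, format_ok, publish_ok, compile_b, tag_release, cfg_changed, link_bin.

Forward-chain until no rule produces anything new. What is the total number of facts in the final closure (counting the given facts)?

Round 1: rule 2 [publish_ok & lint_clean & compile_b -> cache_hit]; rule 4 [format_ok & cfg_changed -> hdr_changed]; rule 6 [link_bin & link_lib -> run_integ]. New: cache_hit, hdr_changed, run_integ.
Round 2: rule 5 [cache_hit & hdr_changed & run_integ -> run_unit]. New: run_unit.
Round 3: rule 7 [run_unit -> gen_docs]. New: gen_docs.
Closure: {cache_hit, cfg_changed, compile_b, format_ok, gen_docs, hdr_changed, link_bin, link_lib, lint_clean, publish_ok, run_integ, run_unit, src_changed, tag_release} — 14 facts.

14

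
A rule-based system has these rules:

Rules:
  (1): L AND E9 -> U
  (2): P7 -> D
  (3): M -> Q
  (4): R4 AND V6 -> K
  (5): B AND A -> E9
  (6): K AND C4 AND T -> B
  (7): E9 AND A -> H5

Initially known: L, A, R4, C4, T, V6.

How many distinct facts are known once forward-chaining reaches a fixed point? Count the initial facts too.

Round 1 fires (4), giving K.
Round 2 fires (6), giving B.
Round 3 fires (5), giving E9.
Round 4 fires (1), (7), giving U, H5.
Closure: {A, B, C4, E9, H5, K, L, R4, T, U, V6} — 11 facts.

11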